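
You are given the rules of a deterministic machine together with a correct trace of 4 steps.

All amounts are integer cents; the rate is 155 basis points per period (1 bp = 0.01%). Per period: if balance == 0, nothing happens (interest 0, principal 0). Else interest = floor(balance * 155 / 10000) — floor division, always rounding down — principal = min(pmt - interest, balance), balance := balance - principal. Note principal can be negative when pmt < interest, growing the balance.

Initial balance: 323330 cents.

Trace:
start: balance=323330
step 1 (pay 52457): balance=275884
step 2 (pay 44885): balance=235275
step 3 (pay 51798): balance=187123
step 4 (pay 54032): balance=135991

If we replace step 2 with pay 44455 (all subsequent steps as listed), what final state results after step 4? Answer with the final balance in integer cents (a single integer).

136435

(re-executing from step 2 with the substitution; state before step 2: balance=275884)
step 2 (pay 44455): balance=235705
step 3 (pay 51798): balance=187560
step 4 (pay 54032): balance=136435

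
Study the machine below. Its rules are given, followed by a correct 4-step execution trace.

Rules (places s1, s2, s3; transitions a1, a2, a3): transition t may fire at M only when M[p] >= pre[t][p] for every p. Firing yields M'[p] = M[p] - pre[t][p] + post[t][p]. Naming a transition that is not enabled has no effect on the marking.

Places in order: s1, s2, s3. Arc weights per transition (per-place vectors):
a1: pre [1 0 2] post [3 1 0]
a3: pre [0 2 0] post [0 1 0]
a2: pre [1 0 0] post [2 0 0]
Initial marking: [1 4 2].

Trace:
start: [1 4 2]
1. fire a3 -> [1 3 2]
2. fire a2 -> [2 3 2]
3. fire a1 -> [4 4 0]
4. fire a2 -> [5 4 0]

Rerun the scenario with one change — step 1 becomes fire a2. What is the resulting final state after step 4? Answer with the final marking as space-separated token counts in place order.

6 5 0

(re-executing from step 1 with the substitution; state before step 1: [1 4 2])
1. fire a2 -> [2 4 2]
2. fire a2 -> [3 4 2]
3. fire a1 -> [5 5 0]
4. fire a2 -> [6 5 0]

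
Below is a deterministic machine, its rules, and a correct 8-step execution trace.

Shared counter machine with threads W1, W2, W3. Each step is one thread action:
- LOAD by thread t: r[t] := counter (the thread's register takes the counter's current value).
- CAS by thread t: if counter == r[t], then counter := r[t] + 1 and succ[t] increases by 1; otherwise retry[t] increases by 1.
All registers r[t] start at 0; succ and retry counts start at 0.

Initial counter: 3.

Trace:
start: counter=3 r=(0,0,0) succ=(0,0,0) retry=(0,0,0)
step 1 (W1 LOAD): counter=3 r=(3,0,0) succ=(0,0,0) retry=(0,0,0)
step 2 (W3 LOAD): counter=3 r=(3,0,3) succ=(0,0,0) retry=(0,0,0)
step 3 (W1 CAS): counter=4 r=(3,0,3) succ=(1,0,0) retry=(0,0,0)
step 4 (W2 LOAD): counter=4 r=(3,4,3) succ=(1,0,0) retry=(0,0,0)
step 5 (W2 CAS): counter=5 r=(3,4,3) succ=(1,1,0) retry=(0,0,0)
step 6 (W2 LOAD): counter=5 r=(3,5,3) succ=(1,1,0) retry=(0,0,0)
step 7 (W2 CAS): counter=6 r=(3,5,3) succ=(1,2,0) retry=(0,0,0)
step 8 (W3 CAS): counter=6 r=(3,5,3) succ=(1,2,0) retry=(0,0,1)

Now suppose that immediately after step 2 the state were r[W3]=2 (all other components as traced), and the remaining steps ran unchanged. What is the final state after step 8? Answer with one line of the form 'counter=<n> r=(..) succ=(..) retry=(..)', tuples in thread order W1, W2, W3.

counter=6 r=(3,5,2) succ=(1,2,0) retry=(0,0,1)

state after step 2 := counter=3 r=(3,0,2) succ=(0,0,0) retry=(0,0,0)
step 3 (W1 CAS): counter=4 r=(3,0,2) succ=(1,0,0) retry=(0,0,0)
step 4 (W2 LOAD): counter=4 r=(3,4,2) succ=(1,0,0) retry=(0,0,0)
step 5 (W2 CAS): counter=5 r=(3,4,2) succ=(1,1,0) retry=(0,0,0)
step 6 (W2 LOAD): counter=5 r=(3,5,2) succ=(1,1,0) retry=(0,0,0)
step 7 (W2 CAS): counter=6 r=(3,5,2) succ=(1,2,0) retry=(0,0,0)
step 8 (W3 CAS): counter=6 r=(3,5,2) succ=(1,2,0) retry=(0,0,1)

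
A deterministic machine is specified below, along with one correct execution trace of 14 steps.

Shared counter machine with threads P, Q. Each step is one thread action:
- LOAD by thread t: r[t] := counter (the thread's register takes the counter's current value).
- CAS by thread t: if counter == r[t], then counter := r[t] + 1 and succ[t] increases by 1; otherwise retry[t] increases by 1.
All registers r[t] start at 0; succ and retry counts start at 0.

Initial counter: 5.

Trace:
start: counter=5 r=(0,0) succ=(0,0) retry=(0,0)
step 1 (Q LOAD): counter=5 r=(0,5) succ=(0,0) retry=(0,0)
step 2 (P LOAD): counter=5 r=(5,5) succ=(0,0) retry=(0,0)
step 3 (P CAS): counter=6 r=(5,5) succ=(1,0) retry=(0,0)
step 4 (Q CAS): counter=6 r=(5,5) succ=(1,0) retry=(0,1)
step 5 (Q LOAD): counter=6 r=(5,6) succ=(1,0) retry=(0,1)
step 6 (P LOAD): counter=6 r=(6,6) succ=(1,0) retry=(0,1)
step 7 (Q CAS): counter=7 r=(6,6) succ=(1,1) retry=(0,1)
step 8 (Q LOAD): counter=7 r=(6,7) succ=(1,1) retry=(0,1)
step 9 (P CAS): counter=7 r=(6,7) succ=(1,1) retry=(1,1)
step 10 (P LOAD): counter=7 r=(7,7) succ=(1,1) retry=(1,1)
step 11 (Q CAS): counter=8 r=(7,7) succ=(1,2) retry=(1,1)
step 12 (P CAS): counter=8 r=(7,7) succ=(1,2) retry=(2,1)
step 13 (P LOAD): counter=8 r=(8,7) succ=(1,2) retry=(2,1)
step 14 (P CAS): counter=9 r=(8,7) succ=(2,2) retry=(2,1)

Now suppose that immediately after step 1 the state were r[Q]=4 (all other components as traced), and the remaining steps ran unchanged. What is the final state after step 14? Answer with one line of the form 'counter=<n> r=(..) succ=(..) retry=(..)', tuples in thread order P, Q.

counter=9 r=(8,7) succ=(2,2) retry=(2,1)

state after step 1 := counter=5 r=(0,4) succ=(0,0) retry=(0,0)
step 2 (P LOAD): counter=5 r=(5,4) succ=(0,0) retry=(0,0)
step 3 (P CAS): counter=6 r=(5,4) succ=(1,0) retry=(0,0)
step 4 (Q CAS): counter=6 r=(5,4) succ=(1,0) retry=(0,1)
step 5 (Q LOAD): counter=6 r=(5,6) succ=(1,0) retry=(0,1)
step 6 (P LOAD): counter=6 r=(6,6) succ=(1,0) retry=(0,1)
step 7 (Q CAS): counter=7 r=(6,6) succ=(1,1) retry=(0,1)
step 8 (Q LOAD): counter=7 r=(6,7) succ=(1,1) retry=(0,1)
step 9 (P CAS): counter=7 r=(6,7) succ=(1,1) retry=(1,1)
step 10 (P LOAD): counter=7 r=(7,7) succ=(1,1) retry=(1,1)
step 11 (Q CAS): counter=8 r=(7,7) succ=(1,2) retry=(1,1)
step 12 (P CAS): counter=8 r=(7,7) succ=(1,2) retry=(2,1)
step 13 (P LOAD): counter=8 r=(8,7) succ=(1,2) retry=(2,1)
step 14 (P CAS): counter=9 r=(8,7) succ=(2,2) retry=(2,1)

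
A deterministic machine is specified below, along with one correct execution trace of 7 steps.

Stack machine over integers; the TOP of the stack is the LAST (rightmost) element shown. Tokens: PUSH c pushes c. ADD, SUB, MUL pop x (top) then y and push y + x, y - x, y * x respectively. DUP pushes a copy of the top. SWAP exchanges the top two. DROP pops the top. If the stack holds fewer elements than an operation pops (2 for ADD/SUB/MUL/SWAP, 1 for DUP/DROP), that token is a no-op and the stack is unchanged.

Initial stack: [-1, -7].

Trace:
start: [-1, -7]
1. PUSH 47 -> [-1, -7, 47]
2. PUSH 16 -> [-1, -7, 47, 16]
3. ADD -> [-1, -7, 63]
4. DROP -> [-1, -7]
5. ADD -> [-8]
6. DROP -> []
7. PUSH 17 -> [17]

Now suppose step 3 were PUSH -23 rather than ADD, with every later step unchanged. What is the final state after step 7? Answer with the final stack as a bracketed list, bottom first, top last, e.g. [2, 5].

(re-executing from step 3 with the substitution; state before step 3: [-1, -7, 47, 16])
3. PUSH -23 -> [-1, -7, 47, 16, -23]
4. DROP -> [-1, -7, 47, 16]
5. ADD -> [-1, -7, 63]
6. DROP -> [-1, -7]
7. PUSH 17 -> [-1, -7, 17]

[-1, -7, 17]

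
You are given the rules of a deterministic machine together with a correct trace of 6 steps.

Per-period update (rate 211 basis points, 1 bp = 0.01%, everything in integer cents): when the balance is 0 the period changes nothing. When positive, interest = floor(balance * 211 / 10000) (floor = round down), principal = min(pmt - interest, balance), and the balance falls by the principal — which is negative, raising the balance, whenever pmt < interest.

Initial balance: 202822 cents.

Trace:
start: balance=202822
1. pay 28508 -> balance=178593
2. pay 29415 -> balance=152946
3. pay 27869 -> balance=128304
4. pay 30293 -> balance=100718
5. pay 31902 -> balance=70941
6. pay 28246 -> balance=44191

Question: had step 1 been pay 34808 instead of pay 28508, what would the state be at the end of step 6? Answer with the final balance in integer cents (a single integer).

(re-executing from step 1 with the substitution; state before step 1: balance=202822)
1. pay 34808 -> balance=172293
2. pay 29415 -> balance=146513
3. pay 27869 -> balance=121735
4. pay 30293 -> balance=94010
5. pay 31902 -> balance=64091
6. pay 28246 -> balance=37197

37197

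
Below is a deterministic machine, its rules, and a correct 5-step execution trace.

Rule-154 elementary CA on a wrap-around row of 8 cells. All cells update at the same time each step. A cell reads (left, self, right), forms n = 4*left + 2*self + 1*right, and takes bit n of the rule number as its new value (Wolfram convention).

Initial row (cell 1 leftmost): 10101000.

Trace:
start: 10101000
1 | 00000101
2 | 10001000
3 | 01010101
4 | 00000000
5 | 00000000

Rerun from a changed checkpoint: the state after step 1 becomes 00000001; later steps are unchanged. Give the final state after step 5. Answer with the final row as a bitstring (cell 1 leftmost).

state after step 1 := 00000001
2 | 10000010
3 | 01000100
4 | 10101010
5 | 00000000

00000000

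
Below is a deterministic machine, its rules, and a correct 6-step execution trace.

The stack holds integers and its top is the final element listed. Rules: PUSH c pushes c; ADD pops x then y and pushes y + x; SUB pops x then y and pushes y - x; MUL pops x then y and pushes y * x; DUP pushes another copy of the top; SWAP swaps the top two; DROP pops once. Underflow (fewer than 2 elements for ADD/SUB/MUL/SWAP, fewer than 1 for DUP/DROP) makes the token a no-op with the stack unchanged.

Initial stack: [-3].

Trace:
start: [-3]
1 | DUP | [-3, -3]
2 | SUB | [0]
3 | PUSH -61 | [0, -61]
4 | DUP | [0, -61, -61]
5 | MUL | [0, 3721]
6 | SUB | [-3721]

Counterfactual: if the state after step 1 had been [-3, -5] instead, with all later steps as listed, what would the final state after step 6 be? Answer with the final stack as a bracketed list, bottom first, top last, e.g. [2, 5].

state after step 1 := [-3, -5]
2 | SUB | [2]
3 | PUSH -61 | [2, -61]
4 | DUP | [2, -61, -61]
5 | MUL | [2, 3721]
6 | SUB | [-3719]

[-3719]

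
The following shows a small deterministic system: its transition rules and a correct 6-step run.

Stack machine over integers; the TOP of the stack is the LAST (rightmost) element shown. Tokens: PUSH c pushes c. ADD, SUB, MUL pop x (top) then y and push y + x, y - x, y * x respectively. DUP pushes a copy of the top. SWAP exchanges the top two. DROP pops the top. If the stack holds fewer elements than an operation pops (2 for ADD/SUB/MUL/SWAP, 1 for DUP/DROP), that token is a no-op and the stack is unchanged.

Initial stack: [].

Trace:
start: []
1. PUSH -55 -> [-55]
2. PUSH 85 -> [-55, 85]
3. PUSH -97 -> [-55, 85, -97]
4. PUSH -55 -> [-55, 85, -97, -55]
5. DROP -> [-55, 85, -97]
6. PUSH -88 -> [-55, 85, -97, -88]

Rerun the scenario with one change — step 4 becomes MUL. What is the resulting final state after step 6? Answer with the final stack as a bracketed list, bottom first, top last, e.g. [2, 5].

(re-executing from step 4 with the substitution; state before step 4: [-55, 85, -97])
4. MUL -> [-55, -8245]
5. DROP -> [-55]
6. PUSH -88 -> [-55, -88]

[-55, -88]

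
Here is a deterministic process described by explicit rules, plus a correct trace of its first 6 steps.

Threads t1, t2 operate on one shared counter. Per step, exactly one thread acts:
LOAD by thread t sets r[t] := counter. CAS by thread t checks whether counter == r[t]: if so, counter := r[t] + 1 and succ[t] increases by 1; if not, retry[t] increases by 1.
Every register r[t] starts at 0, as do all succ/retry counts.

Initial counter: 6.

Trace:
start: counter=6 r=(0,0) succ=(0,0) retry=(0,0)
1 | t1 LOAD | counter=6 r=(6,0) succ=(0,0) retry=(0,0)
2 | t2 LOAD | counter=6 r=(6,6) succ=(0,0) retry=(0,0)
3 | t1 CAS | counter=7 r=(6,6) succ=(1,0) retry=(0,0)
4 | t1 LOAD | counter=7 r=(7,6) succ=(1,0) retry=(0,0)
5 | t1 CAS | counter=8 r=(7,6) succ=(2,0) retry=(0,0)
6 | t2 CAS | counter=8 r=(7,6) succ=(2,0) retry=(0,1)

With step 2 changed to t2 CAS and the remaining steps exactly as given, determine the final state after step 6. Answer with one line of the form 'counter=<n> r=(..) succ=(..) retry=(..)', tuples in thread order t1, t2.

counter=8 r=(7,0) succ=(2,0) retry=(0,2)

(re-executing from step 2 with the substitution; state before step 2: counter=6 r=(6,0) succ=(0,0) retry=(0,0))
2 | t2 CAS | counter=6 r=(6,0) succ=(0,0) retry=(0,1)
3 | t1 CAS | counter=7 r=(6,0) succ=(1,0) retry=(0,1)
4 | t1 LOAD | counter=7 r=(7,0) succ=(1,0) retry=(0,1)
5 | t1 CAS | counter=8 r=(7,0) succ=(2,0) retry=(0,1)
6 | t2 CAS | counter=8 r=(7,0) succ=(2,0) retry=(0,2)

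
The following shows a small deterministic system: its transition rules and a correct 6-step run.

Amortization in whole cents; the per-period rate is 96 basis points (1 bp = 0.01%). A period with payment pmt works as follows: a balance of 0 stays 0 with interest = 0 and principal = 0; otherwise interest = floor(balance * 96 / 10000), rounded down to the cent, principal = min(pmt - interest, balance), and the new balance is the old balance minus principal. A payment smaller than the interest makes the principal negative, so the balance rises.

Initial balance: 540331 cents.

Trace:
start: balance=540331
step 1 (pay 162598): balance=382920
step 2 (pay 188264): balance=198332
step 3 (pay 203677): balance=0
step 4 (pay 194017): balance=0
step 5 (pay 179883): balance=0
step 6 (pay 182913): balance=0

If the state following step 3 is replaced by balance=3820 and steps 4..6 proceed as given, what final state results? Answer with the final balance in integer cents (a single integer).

state after step 3 := balance=3820
step 4 (pay 194017): balance=0
step 5 (pay 179883): balance=0
step 6 (pay 182913): balance=0

0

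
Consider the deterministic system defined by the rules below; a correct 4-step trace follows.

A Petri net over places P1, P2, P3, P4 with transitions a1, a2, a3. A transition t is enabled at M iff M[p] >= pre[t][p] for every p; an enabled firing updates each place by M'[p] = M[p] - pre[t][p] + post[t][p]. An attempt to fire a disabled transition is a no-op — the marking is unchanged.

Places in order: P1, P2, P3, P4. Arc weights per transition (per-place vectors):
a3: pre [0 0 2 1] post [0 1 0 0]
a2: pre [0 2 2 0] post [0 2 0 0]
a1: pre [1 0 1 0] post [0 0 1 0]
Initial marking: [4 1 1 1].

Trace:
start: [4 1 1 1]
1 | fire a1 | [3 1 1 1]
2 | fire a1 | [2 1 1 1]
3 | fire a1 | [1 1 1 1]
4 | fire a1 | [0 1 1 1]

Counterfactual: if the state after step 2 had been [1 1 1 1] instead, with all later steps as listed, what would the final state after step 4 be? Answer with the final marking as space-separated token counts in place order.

state after step 2 := [1 1 1 1]
3 | fire a1 | [0 1 1 1]
4 | fire a1 | [0 1 1 1]

0 1 1 1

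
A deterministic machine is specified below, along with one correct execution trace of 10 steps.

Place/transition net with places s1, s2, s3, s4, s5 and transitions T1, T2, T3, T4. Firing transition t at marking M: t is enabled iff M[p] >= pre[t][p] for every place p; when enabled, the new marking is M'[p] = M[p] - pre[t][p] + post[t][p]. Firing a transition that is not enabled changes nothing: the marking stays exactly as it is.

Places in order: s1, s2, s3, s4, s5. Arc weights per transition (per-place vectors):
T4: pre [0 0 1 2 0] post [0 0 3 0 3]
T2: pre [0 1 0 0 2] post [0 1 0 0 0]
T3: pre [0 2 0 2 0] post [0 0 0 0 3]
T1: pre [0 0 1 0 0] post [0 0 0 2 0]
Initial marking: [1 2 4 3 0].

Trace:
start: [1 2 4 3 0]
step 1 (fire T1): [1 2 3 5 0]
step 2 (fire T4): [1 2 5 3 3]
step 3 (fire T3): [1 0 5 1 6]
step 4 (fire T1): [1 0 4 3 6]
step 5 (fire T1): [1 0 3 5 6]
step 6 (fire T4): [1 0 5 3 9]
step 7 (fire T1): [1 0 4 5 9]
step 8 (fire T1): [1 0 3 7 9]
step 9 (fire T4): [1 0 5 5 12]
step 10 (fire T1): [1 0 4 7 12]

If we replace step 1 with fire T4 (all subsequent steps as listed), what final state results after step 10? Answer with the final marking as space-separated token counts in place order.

1 2 5 7 9

(re-executing from step 1 with the substitution; state before step 1: [1 2 4 3 0])
step 1 (fire T4): [1 2 6 1 3]
step 2 (fire T4): [1 2 6 1 3]
step 3 (fire T3): [1 2 6 1 3]
step 4 (fire T1): [1 2 5 3 3]
step 5 (fire T1): [1 2 4 5 3]
step 6 (fire T4): [1 2 6 3 6]
step 7 (fire T1): [1 2 5 5 6]
step 8 (fire T1): [1 2 4 7 6]
step 9 (fire T4): [1 2 6 5 9]
step 10 (fire T1): [1 2 5 7 9]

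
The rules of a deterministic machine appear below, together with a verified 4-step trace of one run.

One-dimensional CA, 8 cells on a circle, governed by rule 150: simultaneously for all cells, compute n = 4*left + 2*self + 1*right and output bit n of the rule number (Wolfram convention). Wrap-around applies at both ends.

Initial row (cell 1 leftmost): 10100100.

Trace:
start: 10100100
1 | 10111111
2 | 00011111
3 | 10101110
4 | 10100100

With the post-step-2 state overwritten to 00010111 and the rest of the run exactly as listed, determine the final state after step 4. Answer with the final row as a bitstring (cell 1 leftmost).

state after step 2 := 00010111
3 | 10110010
4 | 10001110

10001110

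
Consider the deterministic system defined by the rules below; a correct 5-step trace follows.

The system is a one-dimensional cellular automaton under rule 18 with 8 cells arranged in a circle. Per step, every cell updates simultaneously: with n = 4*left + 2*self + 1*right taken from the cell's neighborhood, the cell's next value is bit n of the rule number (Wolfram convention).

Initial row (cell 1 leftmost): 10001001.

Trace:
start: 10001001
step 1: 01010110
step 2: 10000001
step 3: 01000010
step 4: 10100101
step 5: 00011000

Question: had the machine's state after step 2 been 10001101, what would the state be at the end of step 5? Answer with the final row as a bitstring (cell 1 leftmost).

state after step 2 := 10001101
step 3: 01010000
step 4: 10001000
step 5: 01010101

01010101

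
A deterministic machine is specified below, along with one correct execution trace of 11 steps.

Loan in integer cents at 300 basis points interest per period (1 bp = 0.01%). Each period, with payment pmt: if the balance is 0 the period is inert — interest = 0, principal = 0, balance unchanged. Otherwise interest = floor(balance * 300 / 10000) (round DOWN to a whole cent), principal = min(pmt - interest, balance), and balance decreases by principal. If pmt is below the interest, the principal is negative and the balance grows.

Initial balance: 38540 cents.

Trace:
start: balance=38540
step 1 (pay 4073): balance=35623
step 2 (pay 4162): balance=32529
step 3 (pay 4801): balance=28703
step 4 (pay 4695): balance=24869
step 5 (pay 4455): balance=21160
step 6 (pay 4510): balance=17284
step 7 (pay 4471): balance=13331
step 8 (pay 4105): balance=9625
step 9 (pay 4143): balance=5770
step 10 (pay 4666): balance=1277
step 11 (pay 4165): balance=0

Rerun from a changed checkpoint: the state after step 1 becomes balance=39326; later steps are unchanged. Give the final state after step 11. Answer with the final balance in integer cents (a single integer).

state after step 1 := balance=39326
step 2 (pay 4162): balance=36343
step 3 (pay 4801): balance=32632
step 4 (pay 4695): balance=28915
step 5 (pay 4455): balance=25327
step 6 (pay 4510): balance=21576
step 7 (pay 4471): balance=17752
step 8 (pay 4105): balance=14179
step 9 (pay 4143): balance=10461
step 10 (pay 4666): balance=6108
step 11 (pay 4165): balance=2126

2126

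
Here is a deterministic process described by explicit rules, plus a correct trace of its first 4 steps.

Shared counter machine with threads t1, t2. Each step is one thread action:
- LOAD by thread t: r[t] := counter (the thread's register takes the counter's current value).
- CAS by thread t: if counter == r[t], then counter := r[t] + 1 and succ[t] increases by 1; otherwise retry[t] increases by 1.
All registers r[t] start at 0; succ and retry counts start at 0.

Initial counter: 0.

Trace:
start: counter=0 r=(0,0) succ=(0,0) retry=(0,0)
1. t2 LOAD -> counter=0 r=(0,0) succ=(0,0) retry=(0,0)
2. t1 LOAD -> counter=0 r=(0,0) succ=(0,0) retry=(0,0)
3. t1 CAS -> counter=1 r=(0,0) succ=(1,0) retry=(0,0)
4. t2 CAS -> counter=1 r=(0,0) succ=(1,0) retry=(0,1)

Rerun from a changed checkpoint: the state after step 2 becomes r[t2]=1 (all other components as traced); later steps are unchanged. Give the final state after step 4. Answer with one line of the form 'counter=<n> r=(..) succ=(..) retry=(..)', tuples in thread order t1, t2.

state after step 2 := counter=0 r=(0,1) succ=(0,0) retry=(0,0)
3. t1 CAS -> counter=1 r=(0,1) succ=(1,0) retry=(0,0)
4. t2 CAS -> counter=2 r=(0,1) succ=(1,1) retry=(0,0)

counter=2 r=(0,1) succ=(1,1) retry=(0,0)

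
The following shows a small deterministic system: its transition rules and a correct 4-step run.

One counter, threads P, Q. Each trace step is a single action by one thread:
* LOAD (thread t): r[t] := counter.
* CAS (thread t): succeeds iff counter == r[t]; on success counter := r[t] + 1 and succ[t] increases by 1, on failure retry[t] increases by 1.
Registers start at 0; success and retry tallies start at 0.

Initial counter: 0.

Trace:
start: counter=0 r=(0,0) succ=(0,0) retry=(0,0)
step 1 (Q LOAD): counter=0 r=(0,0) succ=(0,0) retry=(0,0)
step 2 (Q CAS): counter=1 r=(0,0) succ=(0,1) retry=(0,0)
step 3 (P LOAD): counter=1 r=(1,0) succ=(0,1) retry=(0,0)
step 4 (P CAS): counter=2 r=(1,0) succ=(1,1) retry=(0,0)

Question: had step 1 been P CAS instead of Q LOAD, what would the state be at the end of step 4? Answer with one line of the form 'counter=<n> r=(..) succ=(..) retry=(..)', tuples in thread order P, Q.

counter=2 r=(1,0) succ=(2,0) retry=(0,1)

(re-executing from step 1 with the substitution; state before step 1: counter=0 r=(0,0) succ=(0,0) retry=(0,0))
step 1 (P CAS): counter=1 r=(0,0) succ=(1,0) retry=(0,0)
step 2 (Q CAS): counter=1 r=(0,0) succ=(1,0) retry=(0,1)
step 3 (P LOAD): counter=1 r=(1,0) succ=(1,0) retry=(0,1)
step 4 (P CAS): counter=2 r=(1,0) succ=(2,0) retry=(0,1)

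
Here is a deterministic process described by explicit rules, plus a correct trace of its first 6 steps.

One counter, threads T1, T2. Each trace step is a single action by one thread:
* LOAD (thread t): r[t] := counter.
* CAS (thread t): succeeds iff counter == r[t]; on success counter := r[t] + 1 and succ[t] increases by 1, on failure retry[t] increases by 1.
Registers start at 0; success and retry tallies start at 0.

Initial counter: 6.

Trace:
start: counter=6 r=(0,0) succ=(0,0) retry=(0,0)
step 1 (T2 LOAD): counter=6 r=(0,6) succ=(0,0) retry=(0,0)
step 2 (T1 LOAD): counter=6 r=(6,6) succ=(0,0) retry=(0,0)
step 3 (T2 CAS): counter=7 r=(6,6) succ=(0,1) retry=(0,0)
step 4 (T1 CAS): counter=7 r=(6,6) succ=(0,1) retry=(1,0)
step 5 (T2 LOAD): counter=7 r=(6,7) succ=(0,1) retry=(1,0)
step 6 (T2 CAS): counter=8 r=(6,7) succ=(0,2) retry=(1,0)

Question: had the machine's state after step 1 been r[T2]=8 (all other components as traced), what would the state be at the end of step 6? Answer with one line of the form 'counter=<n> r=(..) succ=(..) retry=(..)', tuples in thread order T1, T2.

state after step 1 := counter=6 r=(0,8) succ=(0,0) retry=(0,0)
step 2 (T1 LOAD): counter=6 r=(6,8) succ=(0,0) retry=(0,0)
step 3 (T2 CAS): counter=6 r=(6,8) succ=(0,0) retry=(0,1)
step 4 (T1 CAS): counter=7 r=(6,8) succ=(1,0) retry=(0,1)
step 5 (T2 LOAD): counter=7 r=(6,7) succ=(1,0) retry=(0,1)
step 6 (T2 CAS): counter=8 r=(6,7) succ=(1,1) retry=(0,1)

counter=8 r=(6,7) succ=(1,1) retry=(0,1)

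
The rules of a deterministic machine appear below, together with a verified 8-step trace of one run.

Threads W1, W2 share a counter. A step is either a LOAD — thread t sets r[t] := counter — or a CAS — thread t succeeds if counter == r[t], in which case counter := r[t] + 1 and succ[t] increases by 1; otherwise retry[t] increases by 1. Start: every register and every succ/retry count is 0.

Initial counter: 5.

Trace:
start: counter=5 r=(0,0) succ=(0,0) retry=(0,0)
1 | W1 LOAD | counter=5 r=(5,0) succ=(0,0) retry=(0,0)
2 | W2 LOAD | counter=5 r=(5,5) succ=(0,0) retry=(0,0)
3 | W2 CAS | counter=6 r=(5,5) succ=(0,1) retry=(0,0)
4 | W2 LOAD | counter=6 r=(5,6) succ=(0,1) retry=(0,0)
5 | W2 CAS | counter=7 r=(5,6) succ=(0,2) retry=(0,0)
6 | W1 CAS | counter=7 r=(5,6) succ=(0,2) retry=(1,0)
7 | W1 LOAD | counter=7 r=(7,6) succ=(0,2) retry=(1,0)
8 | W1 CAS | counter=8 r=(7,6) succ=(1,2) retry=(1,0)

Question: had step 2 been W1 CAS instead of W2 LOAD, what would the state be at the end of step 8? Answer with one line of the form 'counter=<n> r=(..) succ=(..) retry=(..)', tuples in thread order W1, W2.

(re-executing from step 2 with the substitution; state before step 2: counter=5 r=(5,0) succ=(0,0) retry=(0,0))
2 | W1 CAS | counter=6 r=(5,0) succ=(1,0) retry=(0,0)
3 | W2 CAS | counter=6 r=(5,0) succ=(1,0) retry=(0,1)
4 | W2 LOAD | counter=6 r=(5,6) succ=(1,0) retry=(0,1)
5 | W2 CAS | counter=7 r=(5,6) succ=(1,1) retry=(0,1)
6 | W1 CAS | counter=7 r=(5,6) succ=(1,1) retry=(1,1)
7 | W1 LOAD | counter=7 r=(7,6) succ=(1,1) retry=(1,1)
8 | W1 CAS | counter=8 r=(7,6) succ=(2,1) retry=(1,1)

counter=8 r=(7,6) succ=(2,1) retry=(1,1)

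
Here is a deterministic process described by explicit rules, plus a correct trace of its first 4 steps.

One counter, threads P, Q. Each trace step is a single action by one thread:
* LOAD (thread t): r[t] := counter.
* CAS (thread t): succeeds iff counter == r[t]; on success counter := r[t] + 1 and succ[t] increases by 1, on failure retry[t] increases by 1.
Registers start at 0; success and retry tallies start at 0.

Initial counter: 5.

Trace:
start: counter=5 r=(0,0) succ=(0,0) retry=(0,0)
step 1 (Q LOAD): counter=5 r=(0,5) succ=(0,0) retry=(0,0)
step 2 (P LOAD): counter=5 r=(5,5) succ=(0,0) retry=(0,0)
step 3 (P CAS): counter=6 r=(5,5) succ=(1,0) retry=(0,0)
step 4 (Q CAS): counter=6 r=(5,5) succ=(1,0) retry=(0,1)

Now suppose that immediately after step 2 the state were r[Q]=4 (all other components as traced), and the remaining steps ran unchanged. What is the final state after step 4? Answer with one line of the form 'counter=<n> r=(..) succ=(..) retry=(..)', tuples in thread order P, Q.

state after step 2 := counter=5 r=(5,4) succ=(0,0) retry=(0,0)
step 3 (P CAS): counter=6 r=(5,4) succ=(1,0) retry=(0,0)
step 4 (Q CAS): counter=6 r=(5,4) succ=(1,0) retry=(0,1)

counter=6 r=(5,4) succ=(1,0) retry=(0,1)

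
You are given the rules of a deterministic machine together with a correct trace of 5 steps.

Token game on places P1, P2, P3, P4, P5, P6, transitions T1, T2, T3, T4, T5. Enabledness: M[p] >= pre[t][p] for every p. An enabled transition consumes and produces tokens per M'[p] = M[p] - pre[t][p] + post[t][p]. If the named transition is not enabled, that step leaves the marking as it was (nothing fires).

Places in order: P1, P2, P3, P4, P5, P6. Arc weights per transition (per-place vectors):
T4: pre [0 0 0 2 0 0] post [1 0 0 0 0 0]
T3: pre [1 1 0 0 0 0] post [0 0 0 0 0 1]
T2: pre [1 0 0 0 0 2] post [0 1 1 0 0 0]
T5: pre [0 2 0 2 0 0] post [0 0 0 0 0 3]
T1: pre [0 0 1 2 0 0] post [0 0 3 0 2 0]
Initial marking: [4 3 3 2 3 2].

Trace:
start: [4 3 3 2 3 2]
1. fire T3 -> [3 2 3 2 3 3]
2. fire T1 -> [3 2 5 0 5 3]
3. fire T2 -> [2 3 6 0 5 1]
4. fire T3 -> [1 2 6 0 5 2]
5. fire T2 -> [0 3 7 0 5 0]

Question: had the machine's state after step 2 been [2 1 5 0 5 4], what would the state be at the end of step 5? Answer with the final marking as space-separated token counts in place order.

0 1 6 0 5 3

state after step 2 := [2 1 5 0 5 4]
3. fire T2 -> [1 2 6 0 5 2]
4. fire T3 -> [0 1 6 0 5 3]
5. fire T2 -> [0 1 6 0 5 3]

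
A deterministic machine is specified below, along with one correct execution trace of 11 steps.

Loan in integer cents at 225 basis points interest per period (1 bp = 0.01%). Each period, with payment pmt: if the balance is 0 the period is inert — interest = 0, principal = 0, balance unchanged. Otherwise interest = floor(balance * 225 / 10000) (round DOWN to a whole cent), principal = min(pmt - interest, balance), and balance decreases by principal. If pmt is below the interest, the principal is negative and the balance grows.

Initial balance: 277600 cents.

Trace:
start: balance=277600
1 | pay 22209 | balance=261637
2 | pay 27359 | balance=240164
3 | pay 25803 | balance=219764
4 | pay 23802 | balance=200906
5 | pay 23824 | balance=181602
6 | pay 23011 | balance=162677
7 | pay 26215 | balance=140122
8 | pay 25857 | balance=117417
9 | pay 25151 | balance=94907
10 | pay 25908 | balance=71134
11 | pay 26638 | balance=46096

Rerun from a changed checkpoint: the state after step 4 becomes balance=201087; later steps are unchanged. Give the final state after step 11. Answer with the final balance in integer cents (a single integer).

state after step 4 := balance=201087
5 | pay 23824 | balance=181787
6 | pay 23011 | balance=162866
7 | pay 26215 | balance=140315
8 | pay 25857 | balance=117615
9 | pay 25151 | balance=95110
10 | pay 25908 | balance=71341
11 | pay 26638 | balance=46308

46308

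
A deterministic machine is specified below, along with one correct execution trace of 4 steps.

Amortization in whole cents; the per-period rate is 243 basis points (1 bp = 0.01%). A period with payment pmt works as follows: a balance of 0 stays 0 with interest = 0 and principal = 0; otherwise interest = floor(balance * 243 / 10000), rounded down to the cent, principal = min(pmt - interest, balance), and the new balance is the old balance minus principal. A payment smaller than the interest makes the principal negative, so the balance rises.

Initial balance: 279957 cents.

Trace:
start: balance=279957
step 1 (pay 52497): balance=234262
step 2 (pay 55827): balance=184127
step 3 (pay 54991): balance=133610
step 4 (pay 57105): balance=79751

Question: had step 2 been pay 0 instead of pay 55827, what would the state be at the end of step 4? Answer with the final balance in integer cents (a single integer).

(re-executing from step 2 with the substitution; state before step 2: balance=234262)
step 2 (pay 0): balance=239954
step 3 (pay 54991): balance=190793
step 4 (pay 57105): balance=138324

138324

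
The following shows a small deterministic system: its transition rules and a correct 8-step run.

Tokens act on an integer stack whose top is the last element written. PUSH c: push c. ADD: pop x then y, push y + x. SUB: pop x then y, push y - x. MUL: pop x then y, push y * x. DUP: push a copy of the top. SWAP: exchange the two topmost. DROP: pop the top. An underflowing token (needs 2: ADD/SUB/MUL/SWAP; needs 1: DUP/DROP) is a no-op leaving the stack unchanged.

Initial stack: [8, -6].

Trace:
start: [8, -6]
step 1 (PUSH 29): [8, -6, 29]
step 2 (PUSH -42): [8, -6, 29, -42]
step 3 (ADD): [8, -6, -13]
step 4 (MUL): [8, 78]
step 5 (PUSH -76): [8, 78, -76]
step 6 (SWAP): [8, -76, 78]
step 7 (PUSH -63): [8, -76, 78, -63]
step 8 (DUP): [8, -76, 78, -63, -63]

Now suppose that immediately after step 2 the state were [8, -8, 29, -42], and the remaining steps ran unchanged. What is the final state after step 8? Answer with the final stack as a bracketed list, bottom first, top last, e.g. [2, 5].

state after step 2 := [8, -8, 29, -42]
step 3 (ADD): [8, -8, -13]
step 4 (MUL): [8, 104]
step 5 (PUSH -76): [8, 104, -76]
step 6 (SWAP): [8, -76, 104]
step 7 (PUSH -63): [8, -76, 104, -63]
step 8 (DUP): [8, -76, 104, -63, -63]

[8, -76, 104, -63, -63]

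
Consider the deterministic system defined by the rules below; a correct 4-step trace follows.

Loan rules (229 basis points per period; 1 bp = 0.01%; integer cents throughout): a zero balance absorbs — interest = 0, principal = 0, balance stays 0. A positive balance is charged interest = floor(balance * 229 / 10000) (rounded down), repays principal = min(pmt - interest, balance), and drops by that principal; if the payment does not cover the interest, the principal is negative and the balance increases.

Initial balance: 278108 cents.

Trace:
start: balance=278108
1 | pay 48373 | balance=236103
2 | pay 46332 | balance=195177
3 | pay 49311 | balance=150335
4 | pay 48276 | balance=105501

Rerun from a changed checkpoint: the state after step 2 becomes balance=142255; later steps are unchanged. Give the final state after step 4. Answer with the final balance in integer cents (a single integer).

state after step 2 := balance=142255
3 | pay 49311 | balance=96201
4 | pay 48276 | balance=50128

50128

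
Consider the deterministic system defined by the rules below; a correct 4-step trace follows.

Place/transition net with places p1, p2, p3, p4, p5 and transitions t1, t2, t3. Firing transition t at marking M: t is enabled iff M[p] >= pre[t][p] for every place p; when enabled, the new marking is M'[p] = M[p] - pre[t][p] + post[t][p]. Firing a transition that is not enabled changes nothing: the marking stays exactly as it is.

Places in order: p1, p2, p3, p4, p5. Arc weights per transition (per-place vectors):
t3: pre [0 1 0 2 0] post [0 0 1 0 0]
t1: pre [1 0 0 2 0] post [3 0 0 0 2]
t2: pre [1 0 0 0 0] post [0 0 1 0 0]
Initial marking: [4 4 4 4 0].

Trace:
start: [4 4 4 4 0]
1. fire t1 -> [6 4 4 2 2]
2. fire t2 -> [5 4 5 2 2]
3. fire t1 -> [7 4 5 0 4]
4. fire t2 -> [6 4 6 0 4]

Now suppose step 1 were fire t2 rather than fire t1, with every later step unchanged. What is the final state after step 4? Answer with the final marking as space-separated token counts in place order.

3 4 7 2 2

(re-executing from step 1 with the substitution; state before step 1: [4 4 4 4 0])
1. fire t2 -> [3 4 5 4 0]
2. fire t2 -> [2 4 6 4 0]
3. fire t1 -> [4 4 6 2 2]
4. fire t2 -> [3 4 7 2 2]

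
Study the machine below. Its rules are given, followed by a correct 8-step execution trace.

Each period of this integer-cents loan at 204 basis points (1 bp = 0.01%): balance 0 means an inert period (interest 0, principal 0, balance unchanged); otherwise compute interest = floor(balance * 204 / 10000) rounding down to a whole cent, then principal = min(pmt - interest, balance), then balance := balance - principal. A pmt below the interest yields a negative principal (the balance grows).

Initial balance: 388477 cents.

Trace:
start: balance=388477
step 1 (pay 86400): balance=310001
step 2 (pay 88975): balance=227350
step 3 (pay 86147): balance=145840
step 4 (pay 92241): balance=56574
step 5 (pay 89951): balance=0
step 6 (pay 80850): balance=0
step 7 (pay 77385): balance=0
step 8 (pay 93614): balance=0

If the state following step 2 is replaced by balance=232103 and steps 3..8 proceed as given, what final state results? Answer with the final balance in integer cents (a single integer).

state after step 2 := balance=232103
step 3 (pay 86147): balance=150690
step 4 (pay 92241): balance=61523
step 5 (pay 89951): balance=0
step 6 (pay 80850): balance=0
step 7 (pay 77385): balance=0
step 8 (pay 93614): balance=0

0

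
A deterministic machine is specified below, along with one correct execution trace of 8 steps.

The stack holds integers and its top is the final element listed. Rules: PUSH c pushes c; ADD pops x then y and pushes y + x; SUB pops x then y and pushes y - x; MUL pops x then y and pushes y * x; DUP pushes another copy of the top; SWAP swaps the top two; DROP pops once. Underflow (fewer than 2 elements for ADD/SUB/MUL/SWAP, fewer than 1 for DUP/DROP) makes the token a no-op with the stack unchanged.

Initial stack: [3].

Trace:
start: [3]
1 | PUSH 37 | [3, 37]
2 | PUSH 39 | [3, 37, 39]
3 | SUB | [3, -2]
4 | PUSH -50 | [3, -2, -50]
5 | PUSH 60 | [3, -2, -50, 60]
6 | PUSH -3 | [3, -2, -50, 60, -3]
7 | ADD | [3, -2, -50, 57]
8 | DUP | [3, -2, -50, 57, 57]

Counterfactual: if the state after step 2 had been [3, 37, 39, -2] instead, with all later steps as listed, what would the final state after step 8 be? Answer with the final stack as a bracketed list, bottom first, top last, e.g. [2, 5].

[3, 37, 41, -50, 57, 57]

state after step 2 := [3, 37, 39, -2]
3 | SUB | [3, 37, 41]
4 | PUSH -50 | [3, 37, 41, -50]
5 | PUSH 60 | [3, 37, 41, -50, 60]
6 | PUSH -3 | [3, 37, 41, -50, 60, -3]
7 | ADD | [3, 37, 41, -50, 57]
8 | DUP | [3, 37, 41, -50, 57, 57]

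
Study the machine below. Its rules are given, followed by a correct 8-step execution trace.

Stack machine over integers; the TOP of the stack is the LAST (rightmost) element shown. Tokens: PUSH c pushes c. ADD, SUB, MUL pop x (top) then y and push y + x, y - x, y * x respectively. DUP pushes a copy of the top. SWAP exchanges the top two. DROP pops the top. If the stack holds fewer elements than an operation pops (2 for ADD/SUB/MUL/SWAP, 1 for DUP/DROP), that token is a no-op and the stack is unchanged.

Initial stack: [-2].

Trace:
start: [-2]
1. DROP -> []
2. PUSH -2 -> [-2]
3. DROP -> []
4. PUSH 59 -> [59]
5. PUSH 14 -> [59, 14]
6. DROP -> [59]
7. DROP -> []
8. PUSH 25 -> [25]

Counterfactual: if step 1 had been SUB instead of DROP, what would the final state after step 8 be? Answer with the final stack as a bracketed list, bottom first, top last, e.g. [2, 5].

(re-executing from step 1 with the substitution; state before step 1: [-2])
1. SUB -> [-2]
2. PUSH -2 -> [-2, -2]
3. DROP -> [-2]
4. PUSH 59 -> [-2, 59]
5. PUSH 14 -> [-2, 59, 14]
6. DROP -> [-2, 59]
7. DROP -> [-2]
8. PUSH 25 -> [-2, 25]

[-2, 25]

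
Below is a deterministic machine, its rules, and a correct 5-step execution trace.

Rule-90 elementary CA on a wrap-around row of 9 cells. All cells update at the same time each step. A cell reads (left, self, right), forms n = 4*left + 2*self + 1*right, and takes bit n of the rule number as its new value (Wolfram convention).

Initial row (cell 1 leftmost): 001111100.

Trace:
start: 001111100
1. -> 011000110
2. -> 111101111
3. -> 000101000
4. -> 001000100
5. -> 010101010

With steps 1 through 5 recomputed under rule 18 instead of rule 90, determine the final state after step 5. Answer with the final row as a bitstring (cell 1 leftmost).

(re-executing steps 1..5 under rule 18; state before step 1: 001111100)
1. -> 010000010
2. -> 101000101
3. -> 000101000
4. -> 001000100
5. -> 010101010

010101010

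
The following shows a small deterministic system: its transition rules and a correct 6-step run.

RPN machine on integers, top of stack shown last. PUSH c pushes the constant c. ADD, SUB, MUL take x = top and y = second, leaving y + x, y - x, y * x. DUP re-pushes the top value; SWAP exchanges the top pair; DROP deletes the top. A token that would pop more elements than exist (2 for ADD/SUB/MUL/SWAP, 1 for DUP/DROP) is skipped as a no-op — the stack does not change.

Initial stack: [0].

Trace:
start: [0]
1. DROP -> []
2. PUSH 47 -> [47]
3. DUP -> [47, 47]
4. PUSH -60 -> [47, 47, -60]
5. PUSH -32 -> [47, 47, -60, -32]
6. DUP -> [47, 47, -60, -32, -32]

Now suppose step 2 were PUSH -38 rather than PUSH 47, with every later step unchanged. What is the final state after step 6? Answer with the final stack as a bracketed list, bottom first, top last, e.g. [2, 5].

[-38, -38, -60, -32, -32]

(re-executing from step 2 with the substitution; state before step 2: [])
2. PUSH -38 -> [-38]
3. DUP -> [-38, -38]
4. PUSH -60 -> [-38, -38, -60]
5. PUSH -32 -> [-38, -38, -60, -32]
6. DUP -> [-38, -38, -60, -32, -32]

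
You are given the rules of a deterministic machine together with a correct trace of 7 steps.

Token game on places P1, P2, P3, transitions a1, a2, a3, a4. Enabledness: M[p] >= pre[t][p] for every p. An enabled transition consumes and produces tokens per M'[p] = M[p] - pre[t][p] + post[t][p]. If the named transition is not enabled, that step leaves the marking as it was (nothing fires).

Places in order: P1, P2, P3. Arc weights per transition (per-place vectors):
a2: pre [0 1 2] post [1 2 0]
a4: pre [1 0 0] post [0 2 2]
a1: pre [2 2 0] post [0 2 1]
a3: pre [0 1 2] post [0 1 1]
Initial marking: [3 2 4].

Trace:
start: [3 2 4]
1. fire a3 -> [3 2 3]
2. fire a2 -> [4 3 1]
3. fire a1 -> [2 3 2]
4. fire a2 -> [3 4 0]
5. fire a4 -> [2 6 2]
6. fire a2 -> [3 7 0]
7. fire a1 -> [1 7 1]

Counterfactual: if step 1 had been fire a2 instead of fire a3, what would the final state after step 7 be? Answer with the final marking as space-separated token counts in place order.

(re-executing from step 1 with the substitution; state before step 1: [3 2 4])
1. fire a2 -> [4 3 2]
2. fire a2 -> [5 4 0]
3. fire a1 -> [3 4 1]
4. fire a2 -> [3 4 1]
5. fire a4 -> [2 6 3]
6. fire a2 -> [3 7 1]
7. fire a1 -> [1 7 2]

1 7 2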